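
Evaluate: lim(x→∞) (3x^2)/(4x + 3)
This is an ∞/∞ indeterminate form.

Apply L'Hôpital's rule: differentiate numerator and denominator separately.
  f(x) = 3·x^2   ⇒   f'(x) = 6·x
  g(x) = 4·x + 3   ⇒   g'(x) = 4
  lim(x→∞) f'(x)/g'(x) = lim(x→∞) (6·x)/(4)
  = ∞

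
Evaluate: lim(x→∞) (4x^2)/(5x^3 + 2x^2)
This is an ∞/∞ indeterminate form.

Apply L'Hôpital's rule: differentiate numerator and denominator separately.
  f(x) = 4·x^2   ⇒   f'(x) = 8·x
  g(x) = 5·x^3 + 2·x^2   ⇒   g'(x) = 15·x^2 + 4·x
  lim(x→∞) f'(x)/g'(x) = lim(x→∞) (8·x)/(15·x^2 + 4·x)
  = 0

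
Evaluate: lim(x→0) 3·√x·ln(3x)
This is a 0·∞ indeterminate form.

Rewrite 0·∞ as a quotient (0/0 or ∞/∞ form), then apply L'Hôpital's rule:
  lim(x→0) 3·√x·ln(3x) = 0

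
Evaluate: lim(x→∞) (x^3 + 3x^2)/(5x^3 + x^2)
This is an ∞/∞ indeterminate form.

Apply L'Hôpital's rule: differentiate numerator and denominator separately.
  f(x) = x^3 + 3·x^2   ⇒   f'(x) = 3·x^2 + 6·x
  g(x) = 5·x^3 + x^2   ⇒   g'(x) = 15·x^2 + 2·x
  lim(x→∞) f'(x)/g'(x) = lim(x→∞) (3·x^2 + 6·x)/(15·x^2 + 2·x)
  = 1/5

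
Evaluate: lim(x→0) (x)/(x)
This is a 0/0 indeterminate form.

Apply L'Hôpital's rule: differentiate numerator and denominator separately.
  f(x) = x   ⇒   f'(x) = 1
  g(x) = x   ⇒   g'(x) = 1
  lim(x→0) f'(x)/g'(x) = lim(x→0) (1)/(1)
  = 1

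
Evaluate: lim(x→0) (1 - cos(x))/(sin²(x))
This is a 0/0 indeterminate form.

Apply L'Hôpital's rule: differentiate numerator and denominator separately.
  f(x) = 1 - cos(x)   ⇒   f'(x) = sin(x)
  g(x) = sin(x)^2   ⇒   g'(x) = 2·sin(x)·cos(x)
  lim(x→0) f'(x)/g'(x) = lim(x→0) (sin(x))/(2·sin(x)·cos(x))
  = 1/2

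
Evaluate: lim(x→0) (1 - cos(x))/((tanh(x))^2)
This is a 0/0 indeterminate form.

Apply L'Hôpital's rule: differentiate numerator and denominator separately.
  f(x) = 1 - cos(x)   ⇒   f'(x) = sin(x)
  g(x) = tanh(x)^2   ⇒   g'(x) = (2 - 2·tanh(x)^2)·tanh(x)
  lim(x→0) f'(x)/g'(x) = lim(x→0) (sin(x))/((2 - 2·tanh(x)^2)·tanh(x))
  = 1/2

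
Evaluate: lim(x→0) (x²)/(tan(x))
This is a 0/0 indeterminate form.

Apply L'Hôpital's rule: differentiate numerator and denominator separately.
  f(x) = x^2   ⇒   f'(x) = 2·x
  g(x) = tan(x)   ⇒   g'(x) = tan(x)^2 + 1
  lim(x→0) f'(x)/g'(x) = lim(x→0) (2·x)/(tan(x)^2 + 1)
  = 0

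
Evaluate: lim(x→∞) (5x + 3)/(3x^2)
This is an ∞/∞ indeterminate form.

Apply L'Hôpital's rule: differentiate numerator and denominator separately.
  f(x) = 5·x + 3   ⇒   f'(x) = 5
  g(x) = 3·x^2   ⇒   g'(x) = 6·x
  lim(x→∞) f'(x)/g'(x) = lim(x→∞) (5)/(6·x)
  = 0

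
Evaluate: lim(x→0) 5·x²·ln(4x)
This is a 0·∞ indeterminate form.

Rewrite 0·∞ as a quotient (0/0 or ∞/∞ form), then apply L'Hôpital's rule:
  lim(x→0) 5·x²·ln(4x) = 0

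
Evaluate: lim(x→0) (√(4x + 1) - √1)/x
This is a standard limit.

Factor or rationalize the expression:
  lim(x→0) (√(4x + 1) - √1)/x = 2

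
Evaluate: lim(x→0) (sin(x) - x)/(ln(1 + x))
This is a 0/0 indeterminate form.

Apply L'Hôpital's rule: differentiate numerator and denominator separately.
  f(x) = -x + sin(x)   ⇒   f'(x) = cos(x) - 1
  g(x) = ln(x + 1)   ⇒   g'(x) = 1/(x + 1)
  lim(x→0) f'(x)/g'(x) = lim(x→0) (cos(x) - 1)/(1/(x + 1))
  = 0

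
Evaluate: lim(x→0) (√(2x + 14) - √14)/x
This is a standard limit.

Factor or rationalize the expression:
  lim(x→0) (√(2x + 14) - √14)/x = sqrt(14)/14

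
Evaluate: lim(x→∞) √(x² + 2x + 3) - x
This is an ∞-∞ indeterminate form.

Combine fractions or rationalize to convert ∞-∞ to 0/0 form:
  lim(x→∞) √(x² + 2x + 3) - x = 1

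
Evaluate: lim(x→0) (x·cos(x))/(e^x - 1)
This is a 0/0 indeterminate form.

Apply L'Hôpital's rule: differentiate numerator and denominator separately.
  f(x) = x·cos(x)   ⇒   f'(x) = -x·sin(x) + cos(x)
  g(x) = e^(x) - 1   ⇒   g'(x) = e^(x)
  lim(x→0) f'(x)/g'(x) = lim(x→0) (-x·sin(x) + cos(x))/(e^(x))
  = 1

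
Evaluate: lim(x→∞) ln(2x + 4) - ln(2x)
This is an ∞-∞ indeterminate form.

Combine fractions or rationalize to convert ∞-∞ to 0/0 form:
  lim(x→∞) ln(2x + 4) - ln(2x) = 0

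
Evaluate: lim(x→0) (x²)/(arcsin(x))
This is a 0/0 indeterminate form.

Apply L'Hôpital's rule: differentiate numerator and denominator separately.
  f(x) = x^2   ⇒   f'(x) = 2·x
  g(x) = asin(x)   ⇒   g'(x) = 1/sqrt(1 - x^2)
  lim(x→0) f'(x)/g'(x) = lim(x→0) (2·x)/(1/sqrt(1 - x^2))
  = 0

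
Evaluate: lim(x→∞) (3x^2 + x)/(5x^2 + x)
This is an ∞/∞ indeterminate form.

Apply L'Hôpital's rule: differentiate numerator and denominator separately.
  f(x) = 3·x^2 + x   ⇒   f'(x) = 6·x + 1
  g(x) = 5·x^2 + x   ⇒   g'(x) = 10·x + 1
  lim(x→∞) f'(x)/g'(x) = lim(x→∞) (6·x + 1)/(10·x + 1)
  = 3/5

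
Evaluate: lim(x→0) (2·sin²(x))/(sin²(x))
This is a 0/0 indeterminate form.

Apply L'Hôpital's rule: differentiate numerator and denominator separately.
  f(x) = 2·sin(x)^2   ⇒   f'(x) = 4·sin(x)·cos(x)
  g(x) = sin(x)^2   ⇒   g'(x) = 2·sin(x)·cos(x)
  lim(x→0) f'(x)/g'(x) = lim(x→0) (4·sin(x)·cos(x))/(2·sin(x)·cos(x))
  = 2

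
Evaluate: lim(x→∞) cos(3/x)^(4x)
This is an exponential indeterminate form.

For exponential indeterminate forms, take the natural log:
  Let L = lim(x→∞) cos(3/x)^(4x)
  Then ln(L) = lim(x→∞) [exponent × ln(base)]
  Evaluate using L'Hôpital or standard limits, then exponentiate.
  L = 1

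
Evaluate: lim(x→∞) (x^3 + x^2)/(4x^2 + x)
This is an ∞/∞ indeterminate form.

Apply L'Hôpital's rule: differentiate numerator and denominator separately.
  f(x) = x^3 + x^2   ⇒   f'(x) = 3·x^2 + 2·x
  g(x) = 4·x^2 + x   ⇒   g'(x) = 8·x + 1
  lim(x→∞) f'(x)/g'(x) = lim(x→∞) (3·x^2 + 2·x)/(8·x + 1)
  = ∞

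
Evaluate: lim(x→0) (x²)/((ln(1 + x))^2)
This is a 0/0 indeterminate form.

Apply L'Hôpital's rule: differentiate numerator and denominator separately.
  f(x) = x^2   ⇒   f'(x) = 2·x
  g(x) = ln(x + 1)^2   ⇒   g'(x) = 2·ln(x + 1)/(x + 1)
  lim(x→0) f'(x)/g'(x) = lim(x→0) (2·x)/(2·ln(x + 1)/(x + 1))
  = 1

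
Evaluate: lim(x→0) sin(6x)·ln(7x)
This is a 0·∞ indeterminate form.

Rewrite 0·∞ as a quotient (0/0 or ∞/∞ form), then apply L'Hôpital's rule:
  lim(x→0) sin(6x)·ln(7x) = 0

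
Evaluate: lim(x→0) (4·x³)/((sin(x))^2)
This is a 0/0 indeterminate form.

Apply L'Hôpital's rule: differentiate numerator and denominator separately.
  f(x) = 4·x^3   ⇒   f'(x) = 12·x^2
  g(x) = sin(x)^2   ⇒   g'(x) = 2·sin(x)·cos(x)
  lim(x→0) f'(x)/g'(x) = lim(x→0) (12·x^2)/(2·sin(x)·cos(x))
  = 0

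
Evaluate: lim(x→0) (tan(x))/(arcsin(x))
This is a 0/0 indeterminate form.

Apply L'Hôpital's rule: differentiate numerator and denominator separately.
  f(x) = tan(x)   ⇒   f'(x) = tan(x)^2 + 1
  g(x) = asin(x)   ⇒   g'(x) = 1/sqrt(1 - x^2)
  lim(x→0) f'(x)/g'(x) = lim(x→0) (tan(x)^2 + 1)/(1/sqrt(1 - x^2))
  = 1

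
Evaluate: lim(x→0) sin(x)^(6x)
This is an exponential indeterminate form.

For exponential indeterminate forms, take the natural log:
  Let L = lim(x→0) sin(x)^(6x)
  Then ln(L) = lim(x→0) [exponent × ln(base)]
  Evaluate using L'Hôpital or standard limits, then exponentiate.
  L = 1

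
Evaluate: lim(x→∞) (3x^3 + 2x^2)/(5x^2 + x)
This is an ∞/∞ indeterminate form.

Apply L'Hôpital's rule: differentiate numerator and denominator separately.
  f(x) = 3·x^3 + 2·x^2   ⇒   f'(x) = 9·x^2 + 4·x
  g(x) = 5·x^2 + x   ⇒   g'(x) = 10·x + 1
  lim(x→∞) f'(x)/g'(x) = lim(x→∞) (9·x^2 + 4·x)/(10·x + 1)
  = ∞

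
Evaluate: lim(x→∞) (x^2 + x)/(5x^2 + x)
This is an ∞/∞ indeterminate form.

Apply L'Hôpital's rule: differentiate numerator and denominator separately.
  f(x) = x^2 + x   ⇒   f'(x) = 2·x + 1
  g(x) = 5·x^2 + x   ⇒   g'(x) = 10·x + 1
  lim(x→∞) f'(x)/g'(x) = lim(x→∞) (2·x + 1)/(10·x + 1)
  = 1/5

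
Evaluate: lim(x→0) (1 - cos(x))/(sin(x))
This is a 0/0 indeterminate form.

Apply L'Hôpital's rule: differentiate numerator and denominator separately.
  f(x) = 1 - cos(x)   ⇒   f'(x) = sin(x)
  g(x) = sin(x)   ⇒   g'(x) = cos(x)
  lim(x→0) f'(x)/g'(x) = lim(x→0) (sin(x))/(cos(x))
  = 0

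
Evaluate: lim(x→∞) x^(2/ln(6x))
This is an exponential indeterminate form.

For exponential indeterminate forms, take the natural log:
  Let L = lim(x→∞) x^(2/ln(6x))
  Then ln(L) = lim(x→∞) [exponent × ln(base)]
  Evaluate using L'Hôpital or standard limits, then exponentiate.
  L = e²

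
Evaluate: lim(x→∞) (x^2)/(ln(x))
This is an ∞/∞ indeterminate form.

Apply L'Hôpital's rule: differentiate numerator and denominator separately.
  f(x) = x^2   ⇒   f'(x) = 2·x
  g(x) = ln(x)   ⇒   g'(x) = 1/x
  lim(x→∞) f'(x)/g'(x) = lim(x→∞) (2·x)/(1/x)
  = ∞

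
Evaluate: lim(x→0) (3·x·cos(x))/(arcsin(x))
This is a 0/0 indeterminate form.

Apply L'Hôpital's rule: differentiate numerator and denominator separately.
  f(x) = 3·x·cos(x)   ⇒   f'(x) = -3·x·sin(x) + 3·cos(x)
  g(x) = asin(x)   ⇒   g'(x) = 1/sqrt(1 - x^2)
  lim(x→0) f'(x)/g'(x) = lim(x→0) (-3·x·sin(x) + 3·cos(x))/(1/sqrt(1 - x^2))
  = 3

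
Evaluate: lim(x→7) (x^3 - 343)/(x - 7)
This is a standard limit.

Factor or rationalize the expression:
  lim(x→7) (x^3 - 343)/(x - 7) = 147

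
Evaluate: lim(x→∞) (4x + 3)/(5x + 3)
This is an ∞/∞ indeterminate form.

Apply L'Hôpital's rule: differentiate numerator and denominator separately.
  f(x) = 4·x + 3   ⇒   f'(x) = 4
  g(x) = 5·x + 3   ⇒   g'(x) = 5
  lim(x→∞) f'(x)/g'(x) = lim(x→∞) (4)/(5)
  = 4/5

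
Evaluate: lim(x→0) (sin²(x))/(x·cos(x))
This is a 0/0 indeterminate form.

Apply L'Hôpital's rule: differentiate numerator and denominator separately.
  f(x) = sin(x)^2   ⇒   f'(x) = 2·sin(x)·cos(x)
  g(x) = x·cos(x)   ⇒   g'(x) = -x·sin(x) + cos(x)
  lim(x→0) f'(x)/g'(x) = lim(x→0) (2·sin(x)·cos(x))/(-x·sin(x) + cos(x))
  = 0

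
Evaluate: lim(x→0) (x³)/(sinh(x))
This is a 0/0 indeterminate form.

Apply L'Hôpital's rule: differentiate numerator and denominator separately.
  f(x) = x^3   ⇒   f'(x) = 3·x^2
  g(x) = sinh(x)   ⇒   g'(x) = cosh(x)
  lim(x→0) f'(x)/g'(x) = lim(x→0) (3·x^2)/(cosh(x))
  = 0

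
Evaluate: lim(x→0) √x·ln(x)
This is a 0·∞ indeterminate form.

Rewrite 0·∞ as a quotient (0/0 or ∞/∞ form), then apply L'Hôpital's rule:
  lim(x→0) √x·ln(x) = 0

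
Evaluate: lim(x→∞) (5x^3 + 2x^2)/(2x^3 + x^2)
This is an ∞/∞ indeterminate form.

Apply L'Hôpital's rule: differentiate numerator and denominator separately.
  f(x) = 5·x^3 + 2·x^2   ⇒   f'(x) = 15·x^2 + 4·x
  g(x) = 2·x^3 + x^2   ⇒   g'(x) = 6·x^2 + 2·x
  lim(x→∞) f'(x)/g'(x) = lim(x→∞) (15·x^2 + 4·x)/(6·x^2 + 2·x)
  = 5/2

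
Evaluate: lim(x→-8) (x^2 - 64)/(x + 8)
This is a standard limit.

Factor or rationalize the expression:
  lim(x→-8) (x^2 - 64)/(x + 8) = -16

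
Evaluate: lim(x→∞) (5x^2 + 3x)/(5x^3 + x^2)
This is an ∞/∞ indeterminate form.

Apply L'Hôpital's rule: differentiate numerator and denominator separately.
  f(x) = 5·x^2 + 3·x   ⇒   f'(x) = 10·x + 3
  g(x) = 5·x^3 + x^2   ⇒   g'(x) = 15·x^2 + 2·x
  lim(x→∞) f'(x)/g'(x) = lim(x→∞) (10·x + 3)/(15·x^2 + 2·x)
  = 0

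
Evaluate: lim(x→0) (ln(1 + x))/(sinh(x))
This is a 0/0 indeterminate form.

Apply L'Hôpital's rule: differentiate numerator and denominator separately.
  f(x) = ln(x + 1)   ⇒   f'(x) = 1/(x + 1)
  g(x) = sinh(x)   ⇒   g'(x) = cosh(x)
  lim(x→0) f'(x)/g'(x) = lim(x→0) (1/(x + 1))/(cosh(x))
  = 1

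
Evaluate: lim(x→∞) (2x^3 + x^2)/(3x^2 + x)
This is an ∞/∞ indeterminate form.

Apply L'Hôpital's rule: differentiate numerator and denominator separately.
  f(x) = 2·x^3 + x^2   ⇒   f'(x) = 6·x^2 + 2·x
  g(x) = 3·x^2 + x   ⇒   g'(x) = 6·x + 1
  lim(x→∞) f'(x)/g'(x) = lim(x→∞) (6·x^2 + 2·x)/(6·x + 1)
  = ∞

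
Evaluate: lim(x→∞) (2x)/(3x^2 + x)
This is an ∞/∞ indeterminate form.

Apply L'Hôpital's rule: differentiate numerator and denominator separately.
  f(x) = 2·x   ⇒   f'(x) = 2
  g(x) = 3·x^2 + x   ⇒   g'(x) = 6·x + 1
  lim(x→∞) f'(x)/g'(x) = lim(x→∞) (2)/(6·x + 1)
  = 0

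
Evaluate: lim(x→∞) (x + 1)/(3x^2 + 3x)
This is an ∞/∞ indeterminate form.

Apply L'Hôpital's rule: differentiate numerator and denominator separately.
  f(x) = x + 1   ⇒   f'(x) = 1
  g(x) = 3·x^2 + 3·x   ⇒   g'(x) = 6·x + 3
  lim(x→∞) f'(x)/g'(x) = lim(x→∞) (1)/(6·x + 3)
  = 0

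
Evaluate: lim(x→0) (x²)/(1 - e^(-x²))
This is a 0/0 indeterminate form.

Apply L'Hôpital's rule: differentiate numerator and denominator separately.
  f(x) = x^2   ⇒   f'(x) = 2·x
  g(x) = 1 - e^(-x^2)   ⇒   g'(x) = 2·x·e^(-x^2)
  lim(x→0) f'(x)/g'(x) = lim(x→0) (2·x)/(2·x·e^(-x^2))
  = 1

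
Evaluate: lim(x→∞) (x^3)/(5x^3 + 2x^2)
This is an ∞/∞ indeterminate form.

Apply L'Hôpital's rule: differentiate numerator and denominator separately.
  f(x) = x^3   ⇒   f'(x) = 3·x^2
  g(x) = 5·x^3 + 2·x^2   ⇒   g'(x) = 15·x^2 + 4·x
  lim(x→∞) f'(x)/g'(x) = lim(x→∞) (3·x^2)/(15·x^2 + 4·x)
  = 1/5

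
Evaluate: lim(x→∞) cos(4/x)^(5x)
This is an exponential indeterminate form.

For exponential indeterminate forms, take the natural log:
  Let L = lim(x→∞) cos(4/x)^(5x)
  Then ln(L) = lim(x→∞) [exponent × ln(base)]
  Evaluate using L'Hôpital or standard limits, then exponentiate.
  L = 1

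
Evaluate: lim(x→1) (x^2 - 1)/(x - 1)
This is a standard limit.

Factor or rationalize the expression:
  lim(x→1) (x^2 - 1)/(x - 1) = 2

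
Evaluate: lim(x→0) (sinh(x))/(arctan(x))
This is a 0/0 indeterminate form.

Apply L'Hôpital's rule: differentiate numerator and denominator separately.
  f(x) = sinh(x)   ⇒   f'(x) = cosh(x)
  g(x) = atan(x)   ⇒   g'(x) = 1/(x^2 + 1)
  lim(x→0) f'(x)/g'(x) = lim(x→0) (cosh(x))/(1/(x^2 + 1))
  = 1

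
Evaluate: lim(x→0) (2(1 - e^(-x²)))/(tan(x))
This is a 0/0 indeterminate form.

Apply L'Hôpital's rule: differentiate numerator and denominator separately.
  f(x) = 2 - 2·e^(-x^2)   ⇒   f'(x) = 4·x·e^(-x^2)
  g(x) = tan(x)   ⇒   g'(x) = tan(x)^2 + 1
  lim(x→0) f'(x)/g'(x) = lim(x→0) (4·x·e^(-x^2))/(tan(x)^2 + 1)
  = 0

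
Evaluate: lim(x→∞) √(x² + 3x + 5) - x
This is an ∞-∞ indeterminate form.

Combine fractions or rationalize to convert ∞-∞ to 0/0 form:
  lim(x→∞) √(x² + 3x + 5) - x = 3/2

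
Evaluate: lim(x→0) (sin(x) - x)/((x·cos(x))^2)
This is a 0/0 indeterminate form.

Apply L'Hôpital's rule: differentiate numerator and denominator separately.
  f(x) = -x + sin(x)   ⇒   f'(x) = cos(x) - 1
  g(x) = x^2·cos(x)^2   ⇒   g'(x) = -2·x^2·sin(x)·cos(x) + 2·x·cos(x)^2
  lim(x→0) f'(x)/g'(x) = lim(x→0) (cos(x) - 1)/(-2·x^2·sin(x)·cos(x) + 2·x·cos(x)^2)
  = 0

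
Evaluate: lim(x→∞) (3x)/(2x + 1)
This is an ∞/∞ indeterminate form.

Apply L'Hôpital's rule: differentiate numerator and denominator separately.
  f(x) = 3·x   ⇒   f'(x) = 3
  g(x) = 2·x + 1   ⇒   g'(x) = 2
  lim(x→∞) f'(x)/g'(x) = lim(x→∞) (3)/(2)
  = 3/2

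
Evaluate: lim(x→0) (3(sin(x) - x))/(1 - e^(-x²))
This is a 0/0 indeterminate form.

Apply L'Hôpital's rule: differentiate numerator and denominator separately.
  f(x) = -3·x + 3·sin(x)   ⇒   f'(x) = 3·cos(x) - 3
  g(x) = 1 - e^(-x^2)   ⇒   g'(x) = 2·x·e^(-x^2)
  lim(x→0) f'(x)/g'(x) = lim(x→0) (3·cos(x) - 3)/(2·x·e^(-x^2))
  = 0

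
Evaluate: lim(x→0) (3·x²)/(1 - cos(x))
This is a 0/0 indeterminate form.

Apply L'Hôpital's rule: differentiate numerator and denominator separately.
  f(x) = 3·x^2   ⇒   f'(x) = 6·x
  g(x) = 1 - cos(x)   ⇒   g'(x) = sin(x)
  lim(x→0) f'(x)/g'(x) = lim(x→0) (6·x)/(sin(x))
  = 6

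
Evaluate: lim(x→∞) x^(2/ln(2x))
This is an exponential indeterminate form.

For exponential indeterminate forms, take the natural log:
  Let L = lim(x→∞) x^(2/ln(2x))
  Then ln(L) = lim(x→∞) [exponent × ln(base)]
  Evaluate using L'Hôpital or standard limits, then exponentiate.
  L = e²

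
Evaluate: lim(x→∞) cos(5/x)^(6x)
This is an exponential indeterminate form.

For exponential indeterminate forms, take the natural log:
  Let L = lim(x→∞) cos(5/x)^(6x)
  Then ln(L) = lim(x→∞) [exponent × ln(base)]
  Evaluate using L'Hôpital or standard limits, then exponentiate.
  L = 1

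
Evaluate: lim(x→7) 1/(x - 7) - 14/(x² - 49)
This is an ∞-∞ indeterminate form.

Combine fractions or rationalize to convert ∞-∞ to 0/0 form:
  lim(x→7) 1/(x - 7) - 14/(x² - 49) = 1/14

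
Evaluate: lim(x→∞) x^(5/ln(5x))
This is an exponential indeterminate form.

For exponential indeterminate forms, take the natural log:
  Let L = lim(x→∞) x^(5/ln(5x))
  Then ln(L) = lim(x→∞) [exponent × ln(base)]
  Evaluate using L'Hôpital or standard limits, then exponentiate.
  L = e^(5)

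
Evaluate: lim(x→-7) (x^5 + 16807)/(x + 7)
This is a standard limit.

Factor or rationalize the expression:
  lim(x→-7) (x^5 + 16807)/(x + 7) = 12005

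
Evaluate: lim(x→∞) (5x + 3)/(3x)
This is an ∞/∞ indeterminate form.

Apply L'Hôpital's rule: differentiate numerator and denominator separately.
  f(x) = 5·x + 3   ⇒   f'(x) = 5
  g(x) = 3·x   ⇒   g'(x) = 3
  lim(x→∞) f'(x)/g'(x) = lim(x→∞) (5)/(3)
  = 5/3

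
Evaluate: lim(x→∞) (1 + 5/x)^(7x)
This is an exponential indeterminate form.

For exponential indeterminate forms, take the natural log:
  Let L = lim(x→∞) (1 + 5/x)^(7x)
  Then ln(L) = lim(x→∞) [exponent × ln(base)]
  Evaluate using L'Hôpital or standard limits, then exponentiate.
  L = e^(35)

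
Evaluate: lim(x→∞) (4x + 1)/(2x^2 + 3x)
This is an ∞/∞ indeterminate form.

Apply L'Hôpital's rule: differentiate numerator and denominator separately.
  f(x) = 4·x + 1   ⇒   f'(x) = 4
  g(x) = 2·x^2 + 3·x   ⇒   g'(x) = 4·x + 3
  lim(x→∞) f'(x)/g'(x) = lim(x→∞) (4)/(4·x + 3)
  = 0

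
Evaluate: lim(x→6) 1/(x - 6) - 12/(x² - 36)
This is an ∞-∞ indeterminate form.

Combine fractions or rationalize to convert ∞-∞ to 0/0 form:
  lim(x→6) 1/(x - 6) - 12/(x² - 36) = 1/12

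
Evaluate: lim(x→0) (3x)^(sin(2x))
This is an exponential indeterminate form.

For exponential indeterminate forms, take the natural log:
  Let L = lim(x→0) (3x)^(sin(2x))
  Then ln(L) = lim(x→0) [exponent × ln(base)]
  Evaluate using L'Hôpital or standard limits, then exponentiate.
  L = 1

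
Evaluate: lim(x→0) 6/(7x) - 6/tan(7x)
This is an ∞-∞ indeterminate form.

Combine fractions or rationalize to convert ∞-∞ to 0/0 form:
  lim(x→0) 6/(7x) - 6/tan(7x) = 0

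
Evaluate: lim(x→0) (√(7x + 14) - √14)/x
This is a standard limit.

Factor or rationalize the expression:
  lim(x→0) (√(7x + 14) - √14)/x = sqrt(14)/4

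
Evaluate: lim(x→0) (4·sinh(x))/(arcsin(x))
This is a 0/0 indeterminate form.

Apply L'Hôpital's rule: differentiate numerator and denominator separately.
  f(x) = 4·sinh(x)   ⇒   f'(x) = 4·cosh(x)
  g(x) = asin(x)   ⇒   g'(x) = 1/sqrt(1 - x^2)
  lim(x→0) f'(x)/g'(x) = lim(x→0) (4·cosh(x))/(1/sqrt(1 - x^2))
  = 4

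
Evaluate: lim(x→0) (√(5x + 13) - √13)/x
This is a standard limit.

Factor or rationalize the expression:
  lim(x→0) (√(5x + 13) - √13)/x = 5·sqrt(13)/26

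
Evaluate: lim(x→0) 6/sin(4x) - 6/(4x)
This is an ∞-∞ indeterminate form.

Combine fractions or rationalize to convert ∞-∞ to 0/0 form:
  lim(x→0) 6/sin(4x) - 6/(4x) = 0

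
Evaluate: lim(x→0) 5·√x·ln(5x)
This is a 0·∞ indeterminate form.

Rewrite 0·∞ as a quotient (0/0 or ∞/∞ form), then apply L'Hôpital's rule:
  lim(x→0) 5·√x·ln(5x) = 0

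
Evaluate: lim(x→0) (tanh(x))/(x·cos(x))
This is a 0/0 indeterminate form.

Apply L'Hôpital's rule: differentiate numerator and denominator separately.
  f(x) = tanh(x)   ⇒   f'(x) = 1 - tanh(x)^2
  g(x) = x·cos(x)   ⇒   g'(x) = -x·sin(x) + cos(x)
  lim(x→0) f'(x)/g'(x) = lim(x→0) (1 - tanh(x)^2)/(-x·sin(x) + cos(x))
  = 1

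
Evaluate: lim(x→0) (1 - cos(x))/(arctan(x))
This is a 0/0 indeterminate form.

Apply L'Hôpital's rule: differentiate numerator and denominator separately.
  f(x) = 1 - cos(x)   ⇒   f'(x) = sin(x)
  g(x) = atan(x)   ⇒   g'(x) = 1/(x^2 + 1)
  lim(x→0) f'(x)/g'(x) = lim(x→0) (sin(x))/(1/(x^2 + 1))
  = 0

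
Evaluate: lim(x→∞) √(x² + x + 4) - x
This is an ∞-∞ indeterminate form.

Combine fractions or rationalize to convert ∞-∞ to 0/0 form:
  lim(x→∞) √(x² + x + 4) - x = 1/2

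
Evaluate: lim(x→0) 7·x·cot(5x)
This is a 0·∞ indeterminate form.

Rewrite 0·∞ as a quotient (0/0 or ∞/∞ form), then apply L'Hôpital's rule:
  lim(x→0) 7·x·cot(5x) = 7/5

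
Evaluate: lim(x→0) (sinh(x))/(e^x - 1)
This is a 0/0 indeterminate form.

Apply L'Hôpital's rule: differentiate numerator and denominator separately.
  f(x) = sinh(x)   ⇒   f'(x) = cosh(x)
  g(x) = e^(x) - 1   ⇒   g'(x) = e^(x)
  lim(x→0) f'(x)/g'(x) = lim(x→0) (cosh(x))/(e^(x))
  = 1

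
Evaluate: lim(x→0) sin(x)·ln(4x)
This is a 0·∞ indeterminate form.

Rewrite 0·∞ as a quotient (0/0 or ∞/∞ form), then apply L'Hôpital's rule:
  lim(x→0) sin(x)·ln(4x) = 0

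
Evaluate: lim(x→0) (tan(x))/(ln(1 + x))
This is a 0/0 indeterminate form.

Apply L'Hôpital's rule: differentiate numerator and denominator separately.
  f(x) = tan(x)   ⇒   f'(x) = tan(x)^2 + 1
  g(x) = ln(x + 1)   ⇒   g'(x) = 1/(x + 1)
  lim(x→0) f'(x)/g'(x) = lim(x→0) (tan(x)^2 + 1)/(1/(x + 1))
  = 1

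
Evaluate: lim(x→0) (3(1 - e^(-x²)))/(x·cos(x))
This is a 0/0 indeterminate form.

Apply L'Hôpital's rule: differentiate numerator and denominator separately.
  f(x) = 3 - 3·e^(-x^2)   ⇒   f'(x) = 6·x·e^(-x^2)
  g(x) = x·cos(x)   ⇒   g'(x) = -x·sin(x) + cos(x)
  lim(x→0) f'(x)/g'(x) = lim(x→0) (6·x·e^(-x^2))/(-x·sin(x) + cos(x))
  = 0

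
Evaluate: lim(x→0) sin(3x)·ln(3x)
This is a 0·∞ indeterminate form.

Rewrite 0·∞ as a quotient (0/0 or ∞/∞ form), then apply L'Hôpital's rule:
  lim(x→0) sin(3x)·ln(3x) = 0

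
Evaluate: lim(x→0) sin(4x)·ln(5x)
This is a 0·∞ indeterminate form.

Rewrite 0·∞ as a quotient (0/0 or ∞/∞ form), then apply L'Hôpital's rule:
  lim(x→0) sin(4x)·ln(5x) = 0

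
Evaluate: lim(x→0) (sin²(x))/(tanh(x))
This is a 0/0 indeterminate form.

Apply L'Hôpital's rule: differentiate numerator and denominator separately.
  f(x) = sin(x)^2   ⇒   f'(x) = 2·sin(x)·cos(x)
  g(x) = tanh(x)   ⇒   g'(x) = 1 - tanh(x)^2
  lim(x→0) f'(x)/g'(x) = lim(x→0) (2·sin(x)·cos(x))/(1 - tanh(x)^2)
  = 0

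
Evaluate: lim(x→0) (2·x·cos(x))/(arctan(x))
This is a 0/0 indeterminate form.

Apply L'Hôpital's rule: differentiate numerator and denominator separately.
  f(x) = 2·x·cos(x)   ⇒   f'(x) = -2·x·sin(x) + 2·cos(x)
  g(x) = atan(x)   ⇒   g'(x) = 1/(x^2 + 1)
  lim(x→0) f'(x)/g'(x) = lim(x→0) (-2·x·sin(x) + 2·cos(x))/(1/(x^2 + 1))
  = 2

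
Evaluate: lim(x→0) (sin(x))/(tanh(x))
This is a 0/0 indeterminate form.

Apply L'Hôpital's rule: differentiate numerator and denominator separately.
  f(x) = sin(x)   ⇒   f'(x) = cos(x)
  g(x) = tanh(x)   ⇒   g'(x) = 1 - tanh(x)^2
  lim(x→0) f'(x)/g'(x) = lim(x→0) (cos(x))/(1 - tanh(x)^2)
  = 1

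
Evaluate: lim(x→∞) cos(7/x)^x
This is an exponential indeterminate form.

For exponential indeterminate forms, take the natural log:
  Let L = lim(x→∞) cos(7/x)^x
  Then ln(L) = lim(x→∞) [exponent × ln(base)]
  Evaluate using L'Hôpital or standard limits, then exponentiate.
  L = 1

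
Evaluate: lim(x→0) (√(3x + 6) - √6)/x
This is a standard limit.

Factor or rationalize the expression:
  lim(x→0) (√(3x + 6) - √6)/x = sqrt(6)/4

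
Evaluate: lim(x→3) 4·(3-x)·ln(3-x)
This is a 0·∞ indeterminate form.

Rewrite 0·∞ as a quotient (0/0 or ∞/∞ form), then apply L'Hôpital's rule:
  lim(x→3) 4·(3-x)·ln(3-x) = 0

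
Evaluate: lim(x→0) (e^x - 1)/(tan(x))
This is a 0/0 indeterminate form.

Apply L'Hôpital's rule: differentiate numerator and denominator separately.
  f(x) = e^(x) - 1   ⇒   f'(x) = e^(x)
  g(x) = tan(x)   ⇒   g'(x) = tan(x)^2 + 1
  lim(x→0) f'(x)/g'(x) = lim(x→0) (e^(x))/(tan(x)^2 + 1)
  = 1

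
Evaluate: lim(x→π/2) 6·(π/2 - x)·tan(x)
This is a 0·∞ indeterminate form.

Rewrite 0·∞ as a quotient (0/0 or ∞/∞ form), then apply L'Hôpital's rule:
  lim(x→π/2) 6·(π/2 - x)·tan(x) = 6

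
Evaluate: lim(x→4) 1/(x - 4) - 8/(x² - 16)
This is an ∞-∞ indeterminate form.

Combine fractions or rationalize to convert ∞-∞ to 0/0 form:
  lim(x→4) 1/(x - 4) - 8/(x² - 16) = 1/8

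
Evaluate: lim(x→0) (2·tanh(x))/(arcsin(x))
This is a 0/0 indeterminate form.

Apply L'Hôpital's rule: differentiate numerator and denominator separately.
  f(x) = 2·tanh(x)   ⇒   f'(x) = 2 - 2·tanh(x)^2
  g(x) = asin(x)   ⇒   g'(x) = 1/sqrt(1 - x^2)
  lim(x→0) f'(x)/g'(x) = lim(x→0) (2 - 2·tanh(x)^2)/(1/sqrt(1 - x^2))
  = 2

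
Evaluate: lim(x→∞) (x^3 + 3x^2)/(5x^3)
This is an ∞/∞ indeterminate form.

Apply L'Hôpital's rule: differentiate numerator and denominator separately.
  f(x) = x^3 + 3·x^2   ⇒   f'(x) = 3·x^2 + 6·x
  g(x) = 5·x^3   ⇒   g'(x) = 15·x^2
  lim(x→∞) f'(x)/g'(x) = lim(x→∞) (3·x^2 + 6·x)/(15·x^2)
  = 1/5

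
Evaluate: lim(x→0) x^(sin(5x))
This is an exponential indeterminate form.

For exponential indeterminate forms, take the natural log:
  Let L = lim(x→0) x^(sin(5x))
  Then ln(L) = lim(x→0) [exponent × ln(base)]
  Evaluate using L'Hôpital or standard limits, then exponentiate.
  L = 1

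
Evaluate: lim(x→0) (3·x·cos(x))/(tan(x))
This is a 0/0 indeterminate form.

Apply L'Hôpital's rule: differentiate numerator and denominator separately.
  f(x) = 3·x·cos(x)   ⇒   f'(x) = -3·x·sin(x) + 3·cos(x)
  g(x) = tan(x)   ⇒   g'(x) = tan(x)^2 + 1
  lim(x→0) f'(x)/g'(x) = lim(x→0) (-3·x·sin(x) + 3·cos(x))/(tan(x)^2 + 1)
  = 3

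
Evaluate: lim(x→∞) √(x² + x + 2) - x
This is an ∞-∞ indeterminate form.

Combine fractions or rationalize to convert ∞-∞ to 0/0 form:
  lim(x→∞) √(x² + x + 2) - x = 1/2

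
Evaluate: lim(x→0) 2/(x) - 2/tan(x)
This is an ∞-∞ indeterminate form.

Combine fractions or rationalize to convert ∞-∞ to 0/0 form:
  lim(x→0) 2/(x) - 2/tan(x) = 0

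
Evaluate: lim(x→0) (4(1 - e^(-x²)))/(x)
This is a 0/0 indeterminate form.

Apply L'Hôpital's rule: differentiate numerator and denominator separately.
  f(x) = 4 - 4·e^(-x^2)   ⇒   f'(x) = 8·x·e^(-x^2)
  g(x) = x   ⇒   g'(x) = 1
  lim(x→0) f'(x)/g'(x) = lim(x→0) (8·x·e^(-x^2))/(1)
  = 0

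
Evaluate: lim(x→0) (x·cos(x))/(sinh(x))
This is a 0/0 indeterminate form.

Apply L'Hôpital's rule: differentiate numerator and denominator separately.
  f(x) = x·cos(x)   ⇒   f'(x) = -x·sin(x) + cos(x)
  g(x) = sinh(x)   ⇒   g'(x) = cosh(x)
  lim(x→0) f'(x)/g'(x) = lim(x→0) (-x·sin(x) + cos(x))/(cosh(x))
  = 1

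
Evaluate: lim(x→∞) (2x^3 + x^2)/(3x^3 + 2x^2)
This is an ∞/∞ indeterminate form.

Apply L'Hôpital's rule: differentiate numerator and denominator separately.
  f(x) = 2·x^3 + x^2   ⇒   f'(x) = 6·x^2 + 2·x
  g(x) = 3·x^3 + 2·x^2   ⇒   g'(x) = 9·x^2 + 4·x
  lim(x→∞) f'(x)/g'(x) = lim(x→∞) (6·x^2 + 2·x)/(9·x^2 + 4·x)
  = 2/3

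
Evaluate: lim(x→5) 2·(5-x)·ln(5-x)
This is a 0·∞ indeterminate form.

Rewrite 0·∞ as a quotient (0/0 or ∞/∞ form), then apply L'Hôpital's rule:
  lim(x→5) 2·(5-x)·ln(5-x) = 0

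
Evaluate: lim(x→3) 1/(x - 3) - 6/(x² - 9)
This is an ∞-∞ indeterminate form.

Combine fractions or rationalize to convert ∞-∞ to 0/0 form:
  lim(x→3) 1/(x - 3) - 6/(x² - 9) = 1/6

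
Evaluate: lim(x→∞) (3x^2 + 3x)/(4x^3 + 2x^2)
This is an ∞/∞ indeterminate form.

Apply L'Hôpital's rule: differentiate numerator and denominator separately.
  f(x) = 3·x^2 + 3·x   ⇒   f'(x) = 6·x + 3
  g(x) = 4·x^3 + 2·x^2   ⇒   g'(x) = 12·x^2 + 4·x
  lim(x→∞) f'(x)/g'(x) = lim(x→∞) (6·x + 3)/(12·x^2 + 4·x)
  = 0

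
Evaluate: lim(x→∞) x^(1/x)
This is an exponential indeterminate form.

For exponential indeterminate forms, take the natural log:
  Let L = lim(x→∞) x^(1/x)
  Then ln(L) = lim(x→∞) [exponent × ln(base)]
  Evaluate using L'Hôpital or standard limits, then exponentiate.
  L = 1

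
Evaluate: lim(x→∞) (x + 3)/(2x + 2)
This is an ∞/∞ indeterminate form.

Apply L'Hôpital's rule: differentiate numerator and denominator separately.
  f(x) = x + 3   ⇒   f'(x) = 1
  g(x) = 2·x + 2   ⇒   g'(x) = 2
  lim(x→∞) f'(x)/g'(x) = lim(x→∞) (1)/(2)
  = 1/2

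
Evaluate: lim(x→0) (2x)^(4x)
This is an exponential indeterminate form.

For exponential indeterminate forms, take the natural log:
  Let L = lim(x→0) (2x)^(4x)
  Then ln(L) = lim(x→0) [exponent × ln(base)]
  Evaluate using L'Hôpital or standard limits, then exponentiate.
  L = 1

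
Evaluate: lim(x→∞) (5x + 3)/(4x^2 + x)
This is an ∞/∞ indeterminate form.

Apply L'Hôpital's rule: differentiate numerator and denominator separately.
  f(x) = 5·x + 3   ⇒   f'(x) = 5
  g(x) = 4·x^2 + x   ⇒   g'(x) = 8·x + 1
  lim(x→∞) f'(x)/g'(x) = lim(x→∞) (5)/(8·x + 1)
  = 0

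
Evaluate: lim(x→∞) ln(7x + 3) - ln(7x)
This is an ∞-∞ indeterminate form.

Combine fractions or rationalize to convert ∞-∞ to 0/0 form:
  lim(x→∞) ln(7x + 3) - ln(7x) = 0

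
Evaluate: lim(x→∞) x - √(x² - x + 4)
This is an ∞-∞ indeterminate form.

Combine fractions or rationalize to convert ∞-∞ to 0/0 form:
  lim(x→∞) x - √(x² - x + 4) = 1/2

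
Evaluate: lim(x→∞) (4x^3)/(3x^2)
This is an ∞/∞ indeterminate form.

Apply L'Hôpital's rule: differentiate numerator and denominator separately.
  f(x) = 4·x^3   ⇒   f'(x) = 12·x^2
  g(x) = 3·x^2   ⇒   g'(x) = 6·x
  lim(x→∞) f'(x)/g'(x) = lim(x→∞) (12·x^2)/(6·x)
  = ∞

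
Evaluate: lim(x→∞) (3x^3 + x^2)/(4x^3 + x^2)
This is an ∞/∞ indeterminate form.

Apply L'Hôpital's rule: differentiate numerator and denominator separately.
  f(x) = 3·x^3 + x^2   ⇒   f'(x) = 9·x^2 + 2·x
  g(x) = 4·x^3 + x^2   ⇒   g'(x) = 12·x^2 + 2·x
  lim(x→∞) f'(x)/g'(x) = lim(x→∞) (9·x^2 + 2·x)/(12·x^2 + 2·x)
  = 3/4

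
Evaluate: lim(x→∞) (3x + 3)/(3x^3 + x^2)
This is an ∞/∞ indeterminate form.

Apply L'Hôpital's rule: differentiate numerator and denominator separately.
  f(x) = 3·x + 3   ⇒   f'(x) = 3
  g(x) = 3·x^3 + x^2   ⇒   g'(x) = 9·x^2 + 2·x
  lim(x→∞) f'(x)/g'(x) = lim(x→∞) (3)/(9·x^2 + 2·x)
  = 0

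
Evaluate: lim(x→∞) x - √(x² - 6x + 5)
This is an ∞-∞ indeterminate form.

Combine fractions or rationalize to convert ∞-∞ to 0/0 form:
  lim(x→∞) x - √(x² - 6x + 5) = 3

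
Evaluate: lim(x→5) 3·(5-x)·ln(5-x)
This is a 0·∞ indeterminate form.

Rewrite 0·∞ as a quotient (0/0 or ∞/∞ form), then apply L'Hôpital's rule:
  lim(x→5) 3·(5-x)·ln(5-x) = 0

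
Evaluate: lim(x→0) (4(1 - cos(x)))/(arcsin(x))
This is a 0/0 indeterminate form.

Apply L'Hôpital's rule: differentiate numerator and denominator separately.
  f(x) = 4 - 4·cos(x)   ⇒   f'(x) = 4·sin(x)
  g(x) = asin(x)   ⇒   g'(x) = 1/sqrt(1 - x^2)
  lim(x→0) f'(x)/g'(x) = lim(x→0) (4·sin(x))/(1/sqrt(1 - x^2))
  = 0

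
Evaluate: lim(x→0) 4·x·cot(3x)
This is a 0·∞ indeterminate form.

Rewrite 0·∞ as a quotient (0/0 or ∞/∞ form), then apply L'Hôpital's rule:
  lim(x→0) 4·x·cot(3x) = 4/3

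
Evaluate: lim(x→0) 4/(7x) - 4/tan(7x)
This is an ∞-∞ indeterminate form.

Combine fractions or rationalize to convert ∞-∞ to 0/0 form:
  lim(x→0) 4/(7x) - 4/tan(7x) = 0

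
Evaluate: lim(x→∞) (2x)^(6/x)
This is an exponential indeterminate form.

For exponential indeterminate forms, take the natural log:
  Let L = lim(x→∞) (2x)^(6/x)
  Then ln(L) = lim(x→∞) [exponent × ln(base)]
  Evaluate using L'Hôpital or standard limits, then exponentiate.
  L = 1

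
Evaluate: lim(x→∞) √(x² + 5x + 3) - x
This is an ∞-∞ indeterminate form.

Combine fractions or rationalize to convert ∞-∞ to 0/0 form:
  lim(x→∞) √(x² + 5x + 3) - x = 5/2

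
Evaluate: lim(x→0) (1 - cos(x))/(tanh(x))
This is a 0/0 indeterminate form.

Apply L'Hôpital's rule: differentiate numerator and denominator separately.
  f(x) = 1 - cos(x)   ⇒   f'(x) = sin(x)
  g(x) = tanh(x)   ⇒   g'(x) = 1 - tanh(x)^2
  lim(x→0) f'(x)/g'(x) = lim(x→0) (sin(x))/(1 - tanh(x)^2)
  = 0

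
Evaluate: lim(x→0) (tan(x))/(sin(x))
This is a 0/0 indeterminate form.

Apply L'Hôpital's rule: differentiate numerator and denominator separately.
  f(x) = tan(x)   ⇒   f'(x) = tan(x)^2 + 1
  g(x) = sin(x)   ⇒   g'(x) = cos(x)
  lim(x→0) f'(x)/g'(x) = lim(x→0) (tan(x)^2 + 1)/(cos(x))
  = 1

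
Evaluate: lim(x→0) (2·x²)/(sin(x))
This is a 0/0 indeterminate form.

Apply L'Hôpital's rule: differentiate numerator and denominator separately.
  f(x) = 2·x^2   ⇒   f'(x) = 4·x
  g(x) = sin(x)   ⇒   g'(x) = cos(x)
  lim(x→0) f'(x)/g'(x) = lim(x→0) (4·x)/(cos(x))
  = 0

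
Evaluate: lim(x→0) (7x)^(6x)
This is an exponential indeterminate form.

For exponential indeterminate forms, take the natural log:
  Let L = lim(x→0) (7x)^(6x)
  Then ln(L) = lim(x→0) [exponent × ln(base)]
  Evaluate using L'Hôpital or standard limits, then exponentiate.
  L = 1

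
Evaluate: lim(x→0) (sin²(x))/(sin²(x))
This is a 0/0 indeterminate form.

Apply L'Hôpital's rule: differentiate numerator and denominator separately.
  f(x) = sin(x)^2   ⇒   f'(x) = 2·sin(x)·cos(x)
  g(x) = sin(x)^2   ⇒   g'(x) = 2·sin(x)·cos(x)
  lim(x→0) f'(x)/g'(x) = lim(x→0) (2·sin(x)·cos(x))/(2·sin(x)·cos(x))
  = 1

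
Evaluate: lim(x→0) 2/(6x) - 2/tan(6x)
This is an ∞-∞ indeterminate form.

Combine fractions or rationalize to convert ∞-∞ to 0/0 form:
  lim(x→0) 2/(6x) - 2/tan(6x) = 0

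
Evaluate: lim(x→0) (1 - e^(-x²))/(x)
This is a 0/0 indeterminate form.

Apply L'Hôpital's rule: differentiate numerator and denominator separately.
  f(x) = 1 - e^(-x^2)   ⇒   f'(x) = 2·x·e^(-x^2)
  g(x) = x   ⇒   g'(x) = 1
  lim(x→0) f'(x)/g'(x) = lim(x→0) (2·x·e^(-x^2))/(1)
  = 0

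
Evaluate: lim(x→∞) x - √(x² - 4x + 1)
This is an ∞-∞ indeterminate form.

Combine fractions or rationalize to convert ∞-∞ to 0/0 form:
  lim(x→∞) x - √(x² - 4x + 1) = 2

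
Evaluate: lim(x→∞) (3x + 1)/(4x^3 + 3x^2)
This is an ∞/∞ indeterminate form.

Apply L'Hôpital's rule: differentiate numerator and denominator separately.
  f(x) = 3·x + 1   ⇒   f'(x) = 3
  g(x) = 4·x^3 + 3·x^2   ⇒   g'(x) = 12·x^2 + 6·x
  lim(x→∞) f'(x)/g'(x) = lim(x→∞) (3)/(12·x^2 + 6·x)
  = 0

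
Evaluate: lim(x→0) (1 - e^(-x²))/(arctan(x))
This is a 0/0 indeterminate form.

Apply L'Hôpital's rule: differentiate numerator and denominator separately.
  f(x) = 1 - e^(-x^2)   ⇒   f'(x) = 2·x·e^(-x^2)
  g(x) = atan(x)   ⇒   g'(x) = 1/(x^2 + 1)
  lim(x→0) f'(x)/g'(x) = lim(x→0) (2·x·e^(-x^2))/(1/(x^2 + 1))
  = 0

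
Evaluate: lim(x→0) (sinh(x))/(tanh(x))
This is a 0/0 indeterminate form.

Apply L'Hôpital's rule: differentiate numerator and denominator separately.
  f(x) = sinh(x)   ⇒   f'(x) = cosh(x)
  g(x) = tanh(x)   ⇒   g'(x) = 1 - tanh(x)^2
  lim(x→0) f'(x)/g'(x) = lim(x→0) (cosh(x))/(1 - tanh(x)^2)
  = 1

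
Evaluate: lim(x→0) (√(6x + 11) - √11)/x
This is a standard limit.

Factor or rationalize the expression:
  lim(x→0) (√(6x + 11) - √11)/x = 3·sqrt(11)/11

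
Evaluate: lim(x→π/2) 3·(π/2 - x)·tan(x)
This is a 0·∞ indeterminate form.

Rewrite 0·∞ as a quotient (0/0 or ∞/∞ form), then apply L'Hôpital's rule:
  lim(x→π/2) 3·(π/2 - x)·tan(x) = 3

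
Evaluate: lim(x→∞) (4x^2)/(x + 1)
This is an ∞/∞ indeterminate form.

Apply L'Hôpital's rule: differentiate numerator and denominator separately.
  f(x) = 4·x^2   ⇒   f'(x) = 8·x
  g(x) = x + 1   ⇒   g'(x) = 1
  lim(x→∞) f'(x)/g'(x) = lim(x→∞) (8·x)/(1)
  = ∞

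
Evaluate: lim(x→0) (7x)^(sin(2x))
This is an exponential indeterminate form.

For exponential indeterminate forms, take the natural log:
  Let L = lim(x→0) (7x)^(sin(2x))
  Then ln(L) = lim(x→0) [exponent × ln(base)]
  Evaluate using L'Hôpital or standard limits, then exponentiate.
  L = 1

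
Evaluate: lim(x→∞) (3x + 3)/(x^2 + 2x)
This is an ∞/∞ indeterminate form.

Apply L'Hôpital's rule: differentiate numerator and denominator separately.
  f(x) = 3·x + 3   ⇒   f'(x) = 3
  g(x) = x^2 + 2·x   ⇒   g'(x) = 2·x + 2
  lim(x→∞) f'(x)/g'(x) = lim(x→∞) (3)/(2·x + 2)
  = 0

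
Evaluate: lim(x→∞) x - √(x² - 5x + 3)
This is an ∞-∞ indeterminate form.

Combine fractions or rationalize to convert ∞-∞ to 0/0 form:
  lim(x→∞) x - √(x² - 5x + 3) = 5/2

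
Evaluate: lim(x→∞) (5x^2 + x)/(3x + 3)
This is an ∞/∞ indeterminate form.

Apply L'Hôpital's rule: differentiate numerator and denominator separately.
  f(x) = 5·x^2 + x   ⇒   f'(x) = 10·x + 1
  g(x) = 3·x + 3   ⇒   g'(x) = 3
  lim(x→∞) f'(x)/g'(x) = lim(x→∞) (10·x + 1)/(3)
  = ∞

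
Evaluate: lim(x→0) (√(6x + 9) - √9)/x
This is a standard limit.

Factor or rationalize the expression:
  lim(x→0) (√(6x + 9) - √9)/x = 1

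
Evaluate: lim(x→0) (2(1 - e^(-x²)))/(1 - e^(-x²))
This is a 0/0 indeterminate form.

Apply L'Hôpital's rule: differentiate numerator and denominator separately.
  f(x) = 2 - 2·e^(-x^2)   ⇒   f'(x) = 4·x·e^(-x^2)
  g(x) = 1 - e^(-x^2)   ⇒   g'(x) = 2·x·e^(-x^2)
  lim(x→0) f'(x)/g'(x) = lim(x→0) (4·x·e^(-x^2))/(2·x·e^(-x^2))
  = 2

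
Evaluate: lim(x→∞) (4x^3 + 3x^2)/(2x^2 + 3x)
This is an ∞/∞ indeterminate form.

Apply L'Hôpital's rule: differentiate numerator and denominator separately.
  f(x) = 4·x^3 + 3·x^2   ⇒   f'(x) = 12·x^2 + 6·x
  g(x) = 2·x^2 + 3·x   ⇒   g'(x) = 4·x + 3
  lim(x→∞) f'(x)/g'(x) = lim(x→∞) (12·x^2 + 6·x)/(4·x + 3)
  = ∞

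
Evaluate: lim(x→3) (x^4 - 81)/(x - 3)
This is a standard limit.

Factor or rationalize the expression:
  lim(x→3) (x^4 - 81)/(x - 3) = 108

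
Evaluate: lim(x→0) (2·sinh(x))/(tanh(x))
This is a 0/0 indeterminate form.

Apply L'Hôpital's rule: differentiate numerator and denominator separately.
  f(x) = 2·sinh(x)   ⇒   f'(x) = 2·cosh(x)
  g(x) = tanh(x)   ⇒   g'(x) = 1 - tanh(x)^2
  lim(x→0) f'(x)/g'(x) = lim(x→0) (2·cosh(x))/(1 - tanh(x)^2)
  = 2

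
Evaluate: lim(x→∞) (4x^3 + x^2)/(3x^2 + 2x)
This is an ∞/∞ indeterminate form.

Apply L'Hôpital's rule: differentiate numerator and denominator separately.
  f(x) = 4·x^3 + x^2   ⇒   f'(x) = 12·x^2 + 2·x
  g(x) = 3·x^2 + 2·x   ⇒   g'(x) = 6·x + 2
  lim(x→∞) f'(x)/g'(x) = lim(x→∞) (12·x^2 + 2·x)/(6·x + 2)
  = ∞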